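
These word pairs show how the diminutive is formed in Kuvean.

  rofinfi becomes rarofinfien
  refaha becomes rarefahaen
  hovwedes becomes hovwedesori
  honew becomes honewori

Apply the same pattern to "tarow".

tarowori

rofinfi and hovwedes both have 3 vowels yet inflect differently (rarofinfien, hovwedesori), so the number of vowels is not what conditions the rule; whether the stem ends in a vowel or a consonant is.
"tarow" ends in a consonant. The stems ending in a consonant (hovwedes → hovwedesori, honew → honewori) add -ori.
So tarow → tarowori.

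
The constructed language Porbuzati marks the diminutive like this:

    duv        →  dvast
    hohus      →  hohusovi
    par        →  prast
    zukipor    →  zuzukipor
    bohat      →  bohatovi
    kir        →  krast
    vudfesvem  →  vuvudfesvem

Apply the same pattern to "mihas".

mihasovi

"mihas" has 2 vowels. The stems with 2 vowels (bohat → bohatovi, hohus → hohusovi) add -ovi.
So mihas → mihasovi.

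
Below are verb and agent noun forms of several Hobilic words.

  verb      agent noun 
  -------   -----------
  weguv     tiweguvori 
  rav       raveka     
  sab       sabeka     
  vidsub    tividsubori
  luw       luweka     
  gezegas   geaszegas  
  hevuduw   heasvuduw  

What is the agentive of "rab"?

"rab" has 1 vowel. The stems with 1 vowel (sab → sabeka, rav → raveka, luw → luweka) add -eka.
So rab → rabeka.

rabeka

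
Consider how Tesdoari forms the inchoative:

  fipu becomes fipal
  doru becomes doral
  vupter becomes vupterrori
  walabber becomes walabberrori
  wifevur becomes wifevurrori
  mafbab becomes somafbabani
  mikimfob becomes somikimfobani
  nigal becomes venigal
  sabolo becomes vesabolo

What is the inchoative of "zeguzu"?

zeguzal

fipu and wifevur both have last vowel 'u' yet inflect differently (fipal, wifevurrori), so the last vowel is not what conditions the rule; the final letter is.
"zeguzu" ends in -u. The stems ending in -u (fipu → fipal, doru → doral) drop the final letter and add -al.
So zeguzu → zeguzal.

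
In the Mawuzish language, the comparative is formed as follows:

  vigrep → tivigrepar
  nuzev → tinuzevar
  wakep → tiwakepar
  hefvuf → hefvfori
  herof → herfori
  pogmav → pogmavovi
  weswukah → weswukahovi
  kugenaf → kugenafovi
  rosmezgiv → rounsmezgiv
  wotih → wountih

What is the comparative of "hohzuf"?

nuzev and pogmav both end in -v yet inflect differently (tinuzevar, pogmavovi), so the final letter is not what conditions the rule; the last vowel is.
"hohzuf" has last vowel 'u'. The one such stem in the data (hefvuf → hefvfori) deletes the last vowel and adds -ori (as does herof), so the same rule applies.
The other patterns: stems whose last vowel is 'e' add ti- … -ar around the stem; stems whose last vowel is 'a' add -ovi; stems whose last vowel is 'i' insert -un- after the first vowel.
So hohzuf → hohzfori.

hohzfori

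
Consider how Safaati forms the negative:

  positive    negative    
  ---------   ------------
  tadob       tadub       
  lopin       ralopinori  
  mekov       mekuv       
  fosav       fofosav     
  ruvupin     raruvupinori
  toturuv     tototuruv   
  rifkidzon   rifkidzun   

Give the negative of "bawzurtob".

bawzurtub

"bawzurtob" has last vowel 'o'. The stems whose last vowel is 'o' (tadob → tadub, rifkidzon → rifkidzun, mekov → mekuv) change the last vowel to 'u'.
So bawzurtob → bawzurtub.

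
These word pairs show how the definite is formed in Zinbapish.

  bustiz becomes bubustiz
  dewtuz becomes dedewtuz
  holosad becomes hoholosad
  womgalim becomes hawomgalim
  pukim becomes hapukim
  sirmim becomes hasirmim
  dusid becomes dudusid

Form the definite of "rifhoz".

womgalim and bustiz both have last vowel 'i' yet inflect differently (hawomgalim, bubustiz), so the last vowel is not what conditions the rule; the final letter is.
"rifhoz" ends in -z. The stems ending in -z (dewtuz → dedewtuz, bustiz → bubustiz) repeat the first consonant+vowel as a prefix.
So rifhoz → ririfhoz.

ririfhoz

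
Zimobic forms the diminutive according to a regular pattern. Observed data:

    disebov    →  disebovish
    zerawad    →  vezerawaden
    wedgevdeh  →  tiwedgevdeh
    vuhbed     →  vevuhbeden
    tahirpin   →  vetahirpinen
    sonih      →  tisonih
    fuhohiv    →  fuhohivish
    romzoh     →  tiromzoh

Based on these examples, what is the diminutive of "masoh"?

"masoh" ends in -h. The stems ending in -h (wedgevdeh → tiwedgevdeh, sonih → tisonih, romzoh → tiromzoh) add the prefix ti-.
So masoh → timasoh.

timasoh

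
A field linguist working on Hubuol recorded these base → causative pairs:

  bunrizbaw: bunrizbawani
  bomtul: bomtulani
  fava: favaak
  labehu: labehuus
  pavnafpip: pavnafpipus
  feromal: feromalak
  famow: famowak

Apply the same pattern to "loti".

"loti" begins with l-. The one such stem in the data (labehu → labehuus) adds -us, so the same rule applies.
So loti → lotius.

lotius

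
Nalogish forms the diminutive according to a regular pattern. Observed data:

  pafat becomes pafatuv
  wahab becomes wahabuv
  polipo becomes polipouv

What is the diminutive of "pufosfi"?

pufosfiuv

Every pair shown (pafat → pafatuv, wahab → wahabuv, polipo → polipouv) follows the same rule: add -uv.
So pufosfi → pufosfiuv.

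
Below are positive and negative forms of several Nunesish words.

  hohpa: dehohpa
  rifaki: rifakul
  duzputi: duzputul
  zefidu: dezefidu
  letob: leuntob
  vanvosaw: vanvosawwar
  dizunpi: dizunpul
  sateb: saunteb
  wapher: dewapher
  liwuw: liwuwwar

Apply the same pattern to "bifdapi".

"bifdapi" ends in -i. The stems ending in -i (dizunpi → dizunpul, duzputi → duzputul, rifaki → rifakul) drop the final letter and add -ul.
The other patterns: stems ending in -w double the final consonant and add -ar; stems ending in -b insert -un- after the first vowel; stems ending in -a, -r or -u add the prefix de-.
So bifdapi → bifdapul.

bifdapul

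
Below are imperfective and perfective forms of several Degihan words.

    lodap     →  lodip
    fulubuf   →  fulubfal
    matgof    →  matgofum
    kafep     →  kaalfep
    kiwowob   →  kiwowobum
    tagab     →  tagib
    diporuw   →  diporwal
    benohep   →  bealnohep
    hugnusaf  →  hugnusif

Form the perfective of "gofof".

gofofum

tagab and kiwowob both end in -b yet inflect differently (tagib, kiwowobum), so the final letter is not what conditions the rule; the last vowel is.
"gofof" has last vowel 'o'. The stems whose last vowel is 'o' (kiwowob → kiwowobum, matgof → matgofum) add -um.
The other patterns: stems whose last vowel is 'a' change the last vowel to 'i'; stems whose last vowel is 'u' delete the last vowel and add -al; stems whose last vowel is 'e' insert -al- after the first vowel.
So gofof → gofofum.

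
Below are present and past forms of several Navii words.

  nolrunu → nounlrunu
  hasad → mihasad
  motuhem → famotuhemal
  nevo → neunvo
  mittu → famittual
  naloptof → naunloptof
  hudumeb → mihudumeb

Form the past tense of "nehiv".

"nehiv" begins with n-. The stems beginning with n- (nevo → neunvo, naloptof → naunloptof, nolrunu → nounlrunu) insert -un- after the first vowel.
So nehiv → neunhiv.

neunhiv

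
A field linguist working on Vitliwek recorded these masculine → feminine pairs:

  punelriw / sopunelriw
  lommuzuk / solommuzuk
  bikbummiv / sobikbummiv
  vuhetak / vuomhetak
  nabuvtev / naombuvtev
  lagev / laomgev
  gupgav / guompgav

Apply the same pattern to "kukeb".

lommuzuk and vuhetak both end in -k yet inflect differently (solommuzuk, vuomhetak), so the final letter is not what conditions the rule; the last vowel is.
"kukeb" has last vowel 'e'. The stems whose last vowel is 'e' (nabuvtev → naombuvtev, lagev → laomgev) insert -om- after the first vowel.
The other pattern: stems whose last vowel is 'i' or 'u' add the prefix so-.
So kukeb → kuomkeb.

kuomkeb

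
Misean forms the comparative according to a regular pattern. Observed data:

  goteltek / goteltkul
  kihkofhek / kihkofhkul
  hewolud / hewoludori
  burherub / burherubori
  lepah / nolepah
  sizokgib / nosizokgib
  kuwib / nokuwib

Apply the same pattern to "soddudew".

burherub and sizokgib both end in -b yet inflect differently (burherubori, nosizokgib), so the final letter is not what conditions the rule; the last vowel is.
"soddudew" has last vowel 'e'. The stems whose last vowel is 'e' (goteltek → goteltkul, kihkofhek → kihkofhkul) delete the last vowel and add -ul.
The other patterns: stems whose last vowel is 'u' add -ori; stems whose last vowel is 'a' or 'i' add the prefix no-.
So soddudew → soddudwul.

soddudwul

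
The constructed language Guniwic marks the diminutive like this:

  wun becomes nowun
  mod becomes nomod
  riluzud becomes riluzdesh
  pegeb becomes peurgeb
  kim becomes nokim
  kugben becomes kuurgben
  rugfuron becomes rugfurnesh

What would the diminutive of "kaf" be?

"kaf" has 1 vowel. The stems with 1 vowel (mod → nomod, wun → nowun, kim → nokim) add the prefix no-.
The other patterns: stems with 2 vowels insert -ur- after the first vowel; stems with 3 vowels delete the last vowel and add -esh.
So kaf → nokaf.

nokaf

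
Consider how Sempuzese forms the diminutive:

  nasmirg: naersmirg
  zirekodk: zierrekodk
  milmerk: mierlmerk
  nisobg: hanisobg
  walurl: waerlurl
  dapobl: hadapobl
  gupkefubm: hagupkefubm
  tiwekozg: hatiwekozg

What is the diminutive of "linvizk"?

"linvizk" has second-to-last letter 'z'. The one such stem in the data (tiwekozg → hatiwekozg) adds the prefix ha-, so the same rule applies.
So linvizk → halinvizk.

halinvizk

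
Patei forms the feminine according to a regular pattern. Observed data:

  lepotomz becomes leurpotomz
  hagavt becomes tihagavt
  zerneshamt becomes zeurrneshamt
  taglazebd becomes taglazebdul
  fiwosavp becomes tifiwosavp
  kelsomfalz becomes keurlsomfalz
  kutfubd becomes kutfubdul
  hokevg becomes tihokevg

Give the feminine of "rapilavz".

hagavt and zerneshamt both end in -t yet inflect differently (tihagavt, zeurrneshamt), so the final letter is not what conditions the rule; the second-to-last letter is.
"rapilavz" has second-to-last letter 'v'. The stems whose second-to-last letter is 'v' (hokevg → tihokevg, fiwosavp → tifiwosavp, hagavt → tihagavt) add the prefix ti-.
The other patterns: stems whose second-to-last letter is 'b' add -ul; stems whose second-to-last letter is 'l' or 'm' insert -ur- after the first vowel.
So rapilavz → tirapilavz.

tirapilavz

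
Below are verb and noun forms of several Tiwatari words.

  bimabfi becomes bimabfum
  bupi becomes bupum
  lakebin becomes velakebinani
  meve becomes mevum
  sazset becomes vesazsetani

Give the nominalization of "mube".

mubum

lakebin and bupi both have last vowel 'i' yet inflect differently (velakebinani, bupum), so the last vowel is not what conditions the rule; whether the stem ends in a vowel or a consonant is.
"mube" ends in a vowel. The stems ending in a vowel (bupi → bupum, bimabfi → bimabfum, meve → mevum) drop the final letter and add -um.
The other pattern: stems ending in a consonant add ve- … -ani around the stem.
So mube → mubum.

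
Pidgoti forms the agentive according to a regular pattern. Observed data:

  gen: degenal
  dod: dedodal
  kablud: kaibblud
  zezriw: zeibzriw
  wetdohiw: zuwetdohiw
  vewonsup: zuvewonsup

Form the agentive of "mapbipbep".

dod and kablud both end in -d yet inflect differently (dedodal, kaibblud), so the final letter is not what conditions the rule; the number of vowels is.
"mapbipbep" has 3 vowels. The stems with 3 vowels (wetdohiw → zuwetdohiw, vewonsup → zuvewonsup) add the prefix zu-.
The other patterns: stems with 1 vowel add de- … -al around the stem; stems with 2 vowels insert -ib- after the first vowel.
So mapbipbep → zumapbipbep.

zumapbipbep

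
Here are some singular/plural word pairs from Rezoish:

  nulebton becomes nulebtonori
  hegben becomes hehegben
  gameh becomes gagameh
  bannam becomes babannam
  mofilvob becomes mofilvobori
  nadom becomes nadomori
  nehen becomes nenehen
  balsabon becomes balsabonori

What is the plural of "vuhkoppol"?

vuhkoppolori

"vuhkoppol" has last vowel 'o'. The stems whose last vowel is 'o' (nulebton → nulebtonori, balsabon → balsabonori, nadom → nadomori) add -ori.
The other pattern: stems whose last vowel is 'a' or 'e' repeat the first consonant+vowel as a prefix.
So vuhkoppol → vuhkoppolori.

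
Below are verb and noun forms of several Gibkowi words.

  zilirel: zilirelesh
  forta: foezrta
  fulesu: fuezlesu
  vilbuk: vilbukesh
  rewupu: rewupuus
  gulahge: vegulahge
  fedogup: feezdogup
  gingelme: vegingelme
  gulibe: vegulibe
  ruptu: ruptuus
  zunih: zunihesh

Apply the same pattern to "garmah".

rewupu and fulesu both end in -u yet inflect differently (rewupuus, fuezlesu), so the final letter is not what conditions the rule; the first letter is.
"garmah" begins with g-. The stems beginning with g- (gulibe → vegulibe, gingelme → vegingelme, gulahge → vegulahge) add the prefix ve-.
So garmah → vegarmah.

vegarmah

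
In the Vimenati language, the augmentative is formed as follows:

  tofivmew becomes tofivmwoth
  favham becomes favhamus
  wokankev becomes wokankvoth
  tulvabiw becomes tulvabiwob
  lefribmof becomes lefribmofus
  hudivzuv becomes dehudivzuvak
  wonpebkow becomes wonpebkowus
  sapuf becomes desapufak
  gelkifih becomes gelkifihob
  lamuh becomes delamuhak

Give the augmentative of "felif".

felifob

lefribmof and sapuf both end in -f yet inflect differently (lefribmofus, desapufak), so the final letter is not what conditions the rule; the last vowel is.
"felif" has last vowel 'i'. The stems whose last vowel is 'i' (gelkifih → gelkifihob, tulvabiw → tulvabiwob) add -ob.
So felif → felifob.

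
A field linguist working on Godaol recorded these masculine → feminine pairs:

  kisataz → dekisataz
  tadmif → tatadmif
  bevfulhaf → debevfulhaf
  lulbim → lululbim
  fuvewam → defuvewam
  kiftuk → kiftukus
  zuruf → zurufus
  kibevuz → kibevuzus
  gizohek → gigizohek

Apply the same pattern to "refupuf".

bevfulhaf and zuruf both end in -f yet inflect differently (debevfulhaf, zurufus), so the final letter is not what conditions the rule; the last vowel is.
"refupuf" has last vowel 'u'. The stems whose last vowel is 'u' (kiftuk → kiftukus, zuruf → zurufus, kibevuz → kibevuzus) add -us.
So refupuf → refupufus.

refupufus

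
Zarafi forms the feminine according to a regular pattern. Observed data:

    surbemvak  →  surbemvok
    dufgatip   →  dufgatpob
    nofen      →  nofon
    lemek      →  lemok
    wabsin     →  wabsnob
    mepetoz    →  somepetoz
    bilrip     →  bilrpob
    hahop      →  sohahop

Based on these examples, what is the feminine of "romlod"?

soromlod

hahop and bilrip both end in -p yet inflect differently (sohahop, bilrpob), so the final letter is not what conditions the rule; the last vowel is.
"romlod" has last vowel 'o'. The stems whose last vowel is 'o' (mepetoz → somepetoz, hahop → sohahop) add the prefix so-.
The other patterns: stems whose last vowel is 'i' delete the last vowel and add -ob; stems whose last vowel is 'a' or 'e' change the last vowel to 'o'.
So romlod → soromlod.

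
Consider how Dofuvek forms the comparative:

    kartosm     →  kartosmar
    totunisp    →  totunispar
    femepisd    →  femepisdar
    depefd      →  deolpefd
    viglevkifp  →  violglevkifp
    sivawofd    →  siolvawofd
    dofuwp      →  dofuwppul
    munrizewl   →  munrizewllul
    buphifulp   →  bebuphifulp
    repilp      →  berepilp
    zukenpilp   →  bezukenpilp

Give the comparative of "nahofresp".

"nahofresp" has second-to-last letter 's'. The stems whose second-to-last letter is 's' (kartosm → kartosmar, totunisp → totunispar, femepisd → femepisdar) add -ar.
So nahofresp → nahofrespar.

nahofrespar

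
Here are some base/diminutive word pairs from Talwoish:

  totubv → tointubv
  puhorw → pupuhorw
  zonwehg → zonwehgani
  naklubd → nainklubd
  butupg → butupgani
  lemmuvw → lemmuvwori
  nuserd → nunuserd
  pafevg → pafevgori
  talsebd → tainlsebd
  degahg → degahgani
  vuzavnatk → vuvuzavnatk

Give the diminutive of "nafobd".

lemmuvw and puhorw both end in -w yet inflect differently (lemmuvwori, pupuhorw), so the final letter is not what conditions the rule; the second-to-last letter is.
"nafobd" has second-to-last letter 'b'. The stems whose second-to-last letter is 'b' (totubv → tointubv, talsebd → tainlsebd, naklubd → nainklubd) insert -in- after the first vowel.
The other patterns: stems whose second-to-last letter is 'v' add -ori; stems whose second-to-last letter is 'r' or 't' repeat the first consonant+vowel as a prefix; stems whose second-to-last letter is 'h' or 'p' add -ani.
So nafobd → nainfobd.

nainfobd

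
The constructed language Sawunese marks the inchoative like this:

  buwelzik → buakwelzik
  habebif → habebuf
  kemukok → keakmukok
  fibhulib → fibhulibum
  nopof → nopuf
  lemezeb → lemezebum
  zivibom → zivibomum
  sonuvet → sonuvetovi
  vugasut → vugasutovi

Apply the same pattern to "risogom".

nopof and kemukok both have last vowel 'o' yet inflect differently (nopuf, keakmukok), so the last vowel is not what conditions the rule; the final letter is.
"risogom" ends in -m. The one such stem in the data (zivibom → zivibomum) adds -um, so the same rule applies.
The other patterns: stems ending in -f change the last vowel to 'u'; stems ending in -t add -ovi; stems ending in -k insert -ak- after the first vowel.
So risogom → risogomum.

risogomum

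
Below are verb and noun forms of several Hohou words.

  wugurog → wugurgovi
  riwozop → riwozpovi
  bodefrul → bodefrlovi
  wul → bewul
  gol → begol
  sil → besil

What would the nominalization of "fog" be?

befog

bodefrul and wul both end in -l yet inflect differently (bodefrlovi, bewul), so the final letter is not what conditions the rule; the number of vowels is.
"fog" has 1 vowel. The stems with 1 vowel (wul → bewul, gol → begol, sil → besil) add the prefix be-.
So fog → befog.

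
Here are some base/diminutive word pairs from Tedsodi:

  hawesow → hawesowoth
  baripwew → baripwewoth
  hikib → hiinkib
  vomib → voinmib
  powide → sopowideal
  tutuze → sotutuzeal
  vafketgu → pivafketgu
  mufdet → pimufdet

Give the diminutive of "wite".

sowiteal

baripwew and powide both have last vowel 'e' yet inflect differently (baripwewoth, sopowideal), so the last vowel is not what conditions the rule; the final letter is.
"wite" ends in -e. The stems ending in -e (powide → sopowideal, tutuze → sotutuzeal) add so- … -al around the stem.
The other patterns: stems ending in -w add -oth; stems ending in -b insert -in- after the first vowel; stems ending in -t or -u add the prefix pi-.
So wite → sowiteal.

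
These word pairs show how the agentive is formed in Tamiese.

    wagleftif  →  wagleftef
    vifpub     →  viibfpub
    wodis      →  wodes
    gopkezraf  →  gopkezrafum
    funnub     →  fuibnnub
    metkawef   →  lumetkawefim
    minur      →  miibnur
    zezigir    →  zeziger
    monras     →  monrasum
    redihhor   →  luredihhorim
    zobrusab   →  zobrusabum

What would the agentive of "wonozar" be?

wonozarum

minur and zezigir both end in -r yet inflect differently (miibnur, zeziger), so the final letter is not what conditions the rule; the last vowel is.
"wonozar" has last vowel 'a'. The stems whose last vowel is 'a' (gopkezraf → gopkezrafum, zobrusab → zobrusabum, monras → monrasum) add -um.
So wonozar → wonozarum.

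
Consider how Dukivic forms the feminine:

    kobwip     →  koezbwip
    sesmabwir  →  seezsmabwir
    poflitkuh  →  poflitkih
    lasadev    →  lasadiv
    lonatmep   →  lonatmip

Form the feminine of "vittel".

vittil

"vittel" has last vowel 'e'. The stems whose last vowel is 'e' (lasadev → lasadiv, lonatmep → lonatmip) change the last vowel to 'i'.
So vittel → vittil.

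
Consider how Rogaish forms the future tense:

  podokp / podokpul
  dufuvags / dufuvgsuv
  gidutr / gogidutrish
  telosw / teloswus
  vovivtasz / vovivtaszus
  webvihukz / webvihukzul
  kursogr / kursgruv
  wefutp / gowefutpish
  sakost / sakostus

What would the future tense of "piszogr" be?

kursogr and gidutr both end in -r yet inflect differently (kursgruv, gogidutrish), so the final letter is not what conditions the rule; the second-to-last letter is.
"piszogr" has second-to-last letter 'g'. The stems whose second-to-last letter is 'g' (kursogr → kursgruv, dufuvags → dufuvgsuv) delete the last vowel and add -uv.
So piszogr → piszgruv.

piszgruv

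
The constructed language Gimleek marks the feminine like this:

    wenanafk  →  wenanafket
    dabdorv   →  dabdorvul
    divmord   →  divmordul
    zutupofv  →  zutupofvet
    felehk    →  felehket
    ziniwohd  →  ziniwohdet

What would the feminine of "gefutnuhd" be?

"gefutnuhd" has second-to-last letter 'h'. The stems whose second-to-last letter is 'h' (ziniwohd → ziniwohdet, felehk → felehket) add -et.
The other pattern: stems whose second-to-last letter is 'r' add -ul.
So gefutnuhd → gefutnuhdet.

gefutnuhdet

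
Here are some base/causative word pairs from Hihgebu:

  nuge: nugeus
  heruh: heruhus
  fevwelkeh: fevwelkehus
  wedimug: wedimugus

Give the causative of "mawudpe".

Every pair shown (nuge → nugeus, heruh → heruhus, fevwelkeh → fevwelkehus, …) follows the same rule: add -us.
So mawudpe → mawudpeus.

mawudpeus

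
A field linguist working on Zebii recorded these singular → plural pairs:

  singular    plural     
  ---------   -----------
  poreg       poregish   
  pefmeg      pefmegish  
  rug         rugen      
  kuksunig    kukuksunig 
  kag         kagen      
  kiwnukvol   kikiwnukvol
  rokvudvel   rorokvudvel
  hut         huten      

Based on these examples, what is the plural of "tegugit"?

"tegugit" has 3 vowels. The stems with 3 vowels (kiwnukvol → kikiwnukvol, kuksunig → kukuksunig, rokvudvel → rorokvudvel) repeat the first consonant+vowel as a prefix.
The other patterns: stems with 1 vowel add -en; stems with 2 vowels add -ish.
So tegugit → tetegugit.

tetegugit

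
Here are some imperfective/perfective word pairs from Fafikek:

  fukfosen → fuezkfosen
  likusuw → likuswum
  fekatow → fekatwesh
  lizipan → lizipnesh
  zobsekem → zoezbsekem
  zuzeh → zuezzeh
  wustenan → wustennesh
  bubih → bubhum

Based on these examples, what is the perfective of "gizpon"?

gizpnesh

lizipan and fukfosen both end in -n yet inflect differently (lizipnesh, fuezkfosen), so the final letter is not what conditions the rule; the last vowel is.
"gizpon" has last vowel 'o'. The one such stem in the data (fekatow → fekatwesh) deletes the last vowel and adds -esh (as do lizipan, wustenan), so the same rule applies.
The other patterns: stems whose last vowel is 'e' insert -ez- after the first vowel; stems whose last vowel is 'i' or 'u' delete the last vowel and add -um.
So gizpon → gizpnesh.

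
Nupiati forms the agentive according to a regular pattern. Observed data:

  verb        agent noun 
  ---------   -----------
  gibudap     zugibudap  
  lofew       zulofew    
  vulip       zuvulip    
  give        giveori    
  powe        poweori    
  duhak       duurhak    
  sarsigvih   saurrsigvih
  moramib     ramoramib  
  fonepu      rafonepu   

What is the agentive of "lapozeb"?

ralapozeb

lofew and give both have last vowel 'e' yet inflect differently (zulofew, giveori), so the last vowel is not what conditions the rule; the final letter is.
"lapozeb" ends in -b. The one such stem in the data (moramib → ramoramib) adds the prefix ra-, so the same rule applies.
The other patterns: stems ending in -p or -w add the prefix zu-; stems ending in -e add -ori; stems ending in -h or -k insert -ur- after the first vowel.
So lapozeb → ralapozeb.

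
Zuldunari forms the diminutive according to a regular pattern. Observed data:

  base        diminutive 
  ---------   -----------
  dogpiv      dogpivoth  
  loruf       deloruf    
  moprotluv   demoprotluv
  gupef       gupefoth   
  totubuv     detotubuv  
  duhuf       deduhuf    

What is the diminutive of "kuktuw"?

loruf and gupef both end in -f yet inflect differently (deloruf, gupefoth), so the final letter is not what conditions the rule; the last vowel is.
"kuktuw" has last vowel 'u'. The stems whose last vowel is 'u' (loruf → deloruf, moprotluv → demoprotluv, duhuf → deduhuf) add the prefix de-.
So kuktuw → dekuktuw.

dekuktuw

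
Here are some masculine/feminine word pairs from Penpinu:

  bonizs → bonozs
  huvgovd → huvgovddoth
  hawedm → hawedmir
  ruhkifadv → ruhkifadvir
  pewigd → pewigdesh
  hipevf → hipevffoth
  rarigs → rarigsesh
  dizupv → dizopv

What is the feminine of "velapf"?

"velapf" has second-to-last letter 'p'. The one such stem in the data (dizupv → dizopv) changes the last vowel to 'o' (as does bonizs), so the same rule applies.
The other patterns: stems whose second-to-last letter is 'd' add -ir; stems whose second-to-last letter is 'v' double the final consonant and add -oth; stems whose second-to-last letter is 'g' add -esh.
So velapf → velopf.

velopf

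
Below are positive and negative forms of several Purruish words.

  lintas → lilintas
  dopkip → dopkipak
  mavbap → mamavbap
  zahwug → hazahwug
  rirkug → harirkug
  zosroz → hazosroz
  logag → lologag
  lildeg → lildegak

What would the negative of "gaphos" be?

hagaphos

"gaphos" has last vowel 'o'. The one such stem in the data (zosroz → hazosroz) adds the prefix ha-, so the same rule applies.
The other patterns: stems whose last vowel is 'a' repeat the first consonant+vowel as a prefix; stems whose last vowel is 'e' or 'i' add -ak.
So gaphos → hagaphos.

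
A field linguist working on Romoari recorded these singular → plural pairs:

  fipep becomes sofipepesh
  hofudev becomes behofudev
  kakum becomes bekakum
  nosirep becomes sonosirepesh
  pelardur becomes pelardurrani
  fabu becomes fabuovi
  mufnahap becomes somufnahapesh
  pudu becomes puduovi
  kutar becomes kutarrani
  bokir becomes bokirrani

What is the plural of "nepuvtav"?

benepuvtav

"nepuvtav" ends in -v. The one such stem in the data (hofudev → behofudev) adds the prefix be-, so the same rule applies.
So nepuvtav → benepuvtav.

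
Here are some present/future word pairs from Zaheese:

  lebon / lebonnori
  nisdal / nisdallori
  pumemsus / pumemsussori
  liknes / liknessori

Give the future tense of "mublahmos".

Every pair shown (lebon → lebonnori, nisdal → nisdallori, pumemsus → pumemsussori, …) follows the same rule: double the final consonant and add -ori.
So mublahmos → mublahmossori.

mublahmossori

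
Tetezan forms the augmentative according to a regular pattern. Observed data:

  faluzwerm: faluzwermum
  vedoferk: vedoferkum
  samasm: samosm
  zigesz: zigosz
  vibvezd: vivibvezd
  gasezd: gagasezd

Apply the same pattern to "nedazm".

nenedazm

faluzwerm and samasm both end in -m yet inflect differently (faluzwermum, samosm), so the final letter is not what conditions the rule; the second-to-last letter is.
"nedazm" has second-to-last letter 'z'. The stems whose second-to-last letter is 'z' (vibvezd → vivibvezd, gasezd → gagasezd) repeat the first consonant+vowel as a prefix.
So nedazm → nenedazm.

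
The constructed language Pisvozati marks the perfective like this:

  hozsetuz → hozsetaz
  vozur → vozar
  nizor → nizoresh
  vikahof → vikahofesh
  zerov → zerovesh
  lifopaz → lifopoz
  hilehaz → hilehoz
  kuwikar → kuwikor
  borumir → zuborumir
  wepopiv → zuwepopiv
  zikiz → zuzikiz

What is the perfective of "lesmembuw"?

lesmembaw

vozur and nizor both end in -r yet inflect differently (vozar, nizoresh), so the final letter is not what conditions the rule; the last vowel is.
"lesmembuw" has last vowel 'u'. The stems whose last vowel is 'u' (hozsetuz → hozsetaz, vozur → vozar) change the last vowel to 'a'.
So lesmembuw → lesmembaw.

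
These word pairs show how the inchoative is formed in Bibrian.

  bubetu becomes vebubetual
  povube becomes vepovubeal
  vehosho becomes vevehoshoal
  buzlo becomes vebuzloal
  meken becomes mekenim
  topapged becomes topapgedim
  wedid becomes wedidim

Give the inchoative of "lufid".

lufidim

povube and meken both have last vowel 'e' yet inflect differently (vepovubeal, mekenim), so the last vowel is not what conditions the rule; whether the stem ends in a vowel or a consonant is.
"lufid" ends in a consonant. The stems ending in a consonant (meken → mekenim, topapged → topapgedim, wedid → wedidim) add -im.
So lufid → lufidim.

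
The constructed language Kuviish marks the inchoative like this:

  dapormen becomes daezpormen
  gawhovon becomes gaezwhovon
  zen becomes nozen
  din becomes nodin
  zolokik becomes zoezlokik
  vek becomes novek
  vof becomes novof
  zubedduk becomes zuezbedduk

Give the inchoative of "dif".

nodif

"dif" has 1 vowel. The stems with 1 vowel (vof → novof, zen → nozen, vek → novek) add the prefix no-.
So dif → nodif.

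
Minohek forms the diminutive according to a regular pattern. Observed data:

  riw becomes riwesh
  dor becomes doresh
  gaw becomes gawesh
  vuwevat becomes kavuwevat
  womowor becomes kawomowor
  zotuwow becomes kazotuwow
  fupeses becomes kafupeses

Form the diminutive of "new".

newesh

dor and womowor both end in -r yet inflect differently (doresh, kawomowor), so the final letter is not what conditions the rule; the number of vowels is.
"new" has 1 vowel. The stems with 1 vowel (riw → riwesh, dor → doresh, gaw → gawesh) add -esh.
The other pattern: stems with 3 vowels add the prefix ka-.
So new → newesh.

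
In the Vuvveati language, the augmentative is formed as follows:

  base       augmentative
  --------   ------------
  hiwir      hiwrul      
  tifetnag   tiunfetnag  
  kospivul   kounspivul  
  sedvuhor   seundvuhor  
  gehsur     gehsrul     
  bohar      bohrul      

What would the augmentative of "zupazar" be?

sedvuhor and hiwir both end in -r yet inflect differently (seundvuhor, hiwrul), so the final letter is not what conditions the rule; the number of vowels is.
"zupazar" has 3 vowels. The stems with 3 vowels (kospivul → kounspivul, tifetnag → tiunfetnag, sedvuhor → seundvuhor) insert -un- after the first vowel.
So zupazar → zuunpazar.

zuunpazar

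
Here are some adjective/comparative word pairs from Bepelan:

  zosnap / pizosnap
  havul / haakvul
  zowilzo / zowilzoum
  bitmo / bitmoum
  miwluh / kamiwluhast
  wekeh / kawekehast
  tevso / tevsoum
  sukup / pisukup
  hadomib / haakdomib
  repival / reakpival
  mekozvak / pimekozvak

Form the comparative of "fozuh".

miwluh and havul both have last vowel 'u' yet inflect differently (kamiwluhast, haakvul), so the last vowel is not what conditions the rule; the final letter is.
"fozuh" ends in -h. The stems ending in -h (wekeh → kawekehast, miwluh → kamiwluhast) add ka- … -ast around the stem.
The other patterns: stems ending in -o add -um; stems ending in -b or -l insert -ak- after the first vowel; stems ending in -k or -p add the prefix pi-.
So fozuh → kafozuhast.

kafozuhast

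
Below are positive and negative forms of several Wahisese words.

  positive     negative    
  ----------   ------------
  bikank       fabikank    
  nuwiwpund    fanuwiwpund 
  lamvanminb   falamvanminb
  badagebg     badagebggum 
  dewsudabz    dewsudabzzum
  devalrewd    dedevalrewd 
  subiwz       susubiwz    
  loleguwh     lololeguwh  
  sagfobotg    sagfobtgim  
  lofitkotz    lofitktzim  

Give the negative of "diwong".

nuwiwpund and devalrewd both end in -d yet inflect differently (fanuwiwpund, dedevalrewd), so the final letter is not what conditions the rule; the second-to-last letter is.
"diwong" has second-to-last letter 'n'. The stems whose second-to-last letter is 'n' (bikank → fabikank, nuwiwpund → fanuwiwpund, lamvanminb → falamvanminb) add the prefix fa-.
The other patterns: stems whose second-to-last letter is 'b' double the final consonant and add -um; stems whose second-to-last letter is 'w' repeat the first consonant+vowel as a prefix; stems whose second-to-last letter is 't' delete the last vowel and add -im.
So diwong → fadiwong.

fadiwong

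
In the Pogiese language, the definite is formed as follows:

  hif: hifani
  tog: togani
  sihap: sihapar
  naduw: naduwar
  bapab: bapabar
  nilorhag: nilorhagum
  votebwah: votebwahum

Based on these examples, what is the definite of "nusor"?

nusorar

"nusor" has 2 vowels. The stems with 2 vowels (sihap → sihapar, naduw → naduwar, bapab → bapabar) add -ar.
The other patterns: stems with 1 vowel add -ani; stems with 3 vowels add -um.
So nusor → nusorar.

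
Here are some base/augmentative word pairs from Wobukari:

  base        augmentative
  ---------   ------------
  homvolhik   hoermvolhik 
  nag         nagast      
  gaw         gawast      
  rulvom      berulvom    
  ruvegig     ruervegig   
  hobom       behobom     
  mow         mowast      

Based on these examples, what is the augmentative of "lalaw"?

nag and ruvegig both end in -g yet inflect differently (nagast, ruervegig), so the final letter is not what conditions the rule; the number of vowels is.
"lalaw" has 2 vowels. The stems with 2 vowels (rulvom → berulvom, hobom → behobom) add the prefix be-.
The other patterns: stems with 1 vowel add -ast; stems with 3 vowels insert -er- after the first vowel.
So lalaw → belalaw.

belalaw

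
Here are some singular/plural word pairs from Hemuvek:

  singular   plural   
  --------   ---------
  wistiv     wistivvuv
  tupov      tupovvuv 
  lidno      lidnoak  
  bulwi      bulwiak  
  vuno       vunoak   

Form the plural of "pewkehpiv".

wistiv and bulwi both have last vowel 'i' yet inflect differently (wistivvuv, bulwiak), so the last vowel is not what conditions the rule; whether the stem ends in a vowel or a consonant is.
"pewkehpiv" ends in a consonant. The stems ending in a consonant (wistiv → wistivvuv, tupov → tupovvuv) double the final consonant and add -uv.
So pewkehpiv → pewkehpivvuv.

pewkehpivvuv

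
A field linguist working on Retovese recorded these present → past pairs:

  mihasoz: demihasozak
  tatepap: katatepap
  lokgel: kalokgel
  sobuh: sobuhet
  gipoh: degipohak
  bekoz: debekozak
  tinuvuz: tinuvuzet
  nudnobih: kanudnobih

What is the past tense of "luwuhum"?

"luwuhum" has last vowel 'u'. The stems whose last vowel is 'u' (sobuh → sobuhet, tinuvuz → tinuvuzet) add -et.
The other patterns: stems whose last vowel is 'o' add de- … -ak around the stem; stems whose last vowel is 'a', 'e' or 'i' add the prefix ka-.
So luwuhum → luwuhumet.

luwuhumet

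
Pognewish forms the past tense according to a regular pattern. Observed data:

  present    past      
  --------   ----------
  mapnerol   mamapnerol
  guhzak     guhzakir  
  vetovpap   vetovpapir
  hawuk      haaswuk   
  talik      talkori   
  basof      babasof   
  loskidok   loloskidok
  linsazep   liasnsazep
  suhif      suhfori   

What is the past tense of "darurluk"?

"darurluk" has last vowel 'u'. The one such stem in the data (hawuk → haaswuk) inserts -as- after the first vowel (as does linsazep), so the same rule applies.
The other patterns: stems whose last vowel is 'i' delete the last vowel and add -ori; stems whose last vowel is 'o' repeat the first consonant+vowel as a prefix; stems whose last vowel is 'a' add -ir.
So darurluk → daasrurluk.

daasrurluk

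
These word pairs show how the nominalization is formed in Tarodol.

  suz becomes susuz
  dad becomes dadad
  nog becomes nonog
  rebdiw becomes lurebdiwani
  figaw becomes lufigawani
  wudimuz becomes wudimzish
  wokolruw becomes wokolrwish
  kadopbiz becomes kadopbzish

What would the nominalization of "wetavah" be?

wetavhish

suz and wudimuz both end in -z yet inflect differently (susuz, wudimzish), so the final letter is not what conditions the rule; the number of vowels is.
"wetavah" has 3 vowels. The stems with 3 vowels (wudimuz → wudimzish, wokolruw → wokolrwish, kadopbiz → kadopbzish) delete the last vowel and add -ish.
The other patterns: stems with 1 vowel repeat the first consonant+vowel as a prefix; stems with 2 vowels add lu- … -ani around the stem.
So wetavah → wetavhish.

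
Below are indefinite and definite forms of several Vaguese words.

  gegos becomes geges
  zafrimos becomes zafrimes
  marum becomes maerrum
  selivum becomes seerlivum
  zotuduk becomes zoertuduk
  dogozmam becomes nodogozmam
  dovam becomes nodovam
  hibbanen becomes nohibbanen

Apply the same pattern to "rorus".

roerrus

marum and dogozmam both end in -m yet inflect differently (maerrum, nodogozmam), so the final letter is not what conditions the rule; the last vowel is.
"rorus" has last vowel 'u'. The stems whose last vowel is 'u' (marum → maerrum, selivum → seerlivum, zotuduk → zoertuduk) insert -er- after the first vowel.
So rorus → roerrus.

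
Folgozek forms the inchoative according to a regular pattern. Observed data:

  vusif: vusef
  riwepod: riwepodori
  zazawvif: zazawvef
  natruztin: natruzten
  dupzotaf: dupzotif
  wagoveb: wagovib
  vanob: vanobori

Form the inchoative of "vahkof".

vahkofori

wagoveb and vanob both end in -b yet inflect differently (wagovib, vanobori), so the final letter is not what conditions the rule; the last vowel is.
"vahkof" has last vowel 'o'. The stems whose last vowel is 'o' (vanob → vanobori, riwepod → riwepodori) add -ori.
The other patterns: stems whose last vowel is 'a' or 'e' change the last vowel to 'i'; stems whose last vowel is 'i' change the last vowel to 'e'.
So vahkof → vahkofori.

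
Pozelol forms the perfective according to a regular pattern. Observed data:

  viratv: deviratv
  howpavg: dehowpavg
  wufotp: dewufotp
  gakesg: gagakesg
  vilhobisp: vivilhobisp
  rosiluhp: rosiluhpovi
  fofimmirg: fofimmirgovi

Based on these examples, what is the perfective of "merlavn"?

demerlavn

howpavg and gakesg both end in -g yet inflect differently (dehowpavg, gagakesg), so the final letter is not what conditions the rule; the second-to-last letter is.
"merlavn" has second-to-last letter 'v'. The one such stem in the data (howpavg → dehowpavg) adds the prefix de-, so the same rule applies.
So merlavn → demerlavn.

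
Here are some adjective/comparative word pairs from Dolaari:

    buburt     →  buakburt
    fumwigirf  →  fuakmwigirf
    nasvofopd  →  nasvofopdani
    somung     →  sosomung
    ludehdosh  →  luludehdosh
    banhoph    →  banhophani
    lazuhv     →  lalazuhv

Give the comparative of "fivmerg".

fiakvmerg

banhoph and ludehdosh both end in -h yet inflect differently (banhophani, luludehdosh), so the final letter is not what conditions the rule; the second-to-last letter is.
"fivmerg" has second-to-last letter 'r'. The stems whose second-to-last letter is 'r' (fumwigirf → fuakmwigirf, buburt → buakburt) insert -ak- after the first vowel.
So fivmerg → fiakvmerg.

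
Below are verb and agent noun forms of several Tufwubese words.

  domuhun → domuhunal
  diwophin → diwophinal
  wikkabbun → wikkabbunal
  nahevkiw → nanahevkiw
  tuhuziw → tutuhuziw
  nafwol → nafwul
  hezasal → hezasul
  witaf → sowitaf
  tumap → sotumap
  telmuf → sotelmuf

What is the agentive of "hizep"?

sohizep

diwophin and nahevkiw both have last vowel 'i' yet inflect differently (diwophinal, nanahevkiw), so the last vowel is not what conditions the rule; the final letter is.
"hizep" ends in -p. The one such stem in the data (tumap → sotumap) adds the prefix so-, so the same rule applies.
So hizep → sohizep.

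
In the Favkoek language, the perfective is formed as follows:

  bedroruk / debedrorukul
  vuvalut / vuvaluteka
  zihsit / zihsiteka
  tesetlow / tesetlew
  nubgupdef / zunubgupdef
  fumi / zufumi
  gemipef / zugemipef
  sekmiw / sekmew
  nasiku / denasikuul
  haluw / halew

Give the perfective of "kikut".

kikuteka

zihsit and fumi both have last vowel 'i' yet inflect differently (zihsiteka, zufumi), so the last vowel is not what conditions the rule; the final letter is.
"kikut" ends in -t. The stems ending in -t (zihsit → zihsiteka, vuvalut → vuvaluteka) add -eka.
So kikut → kikuteka.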